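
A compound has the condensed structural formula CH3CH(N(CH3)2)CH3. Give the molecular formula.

Atom tally by fragment:
  CH3 → C:1 H:3
  CH(N(CH3)2) → C:3 H:7 N:1
  CH3 → C:1 H:3
Element totals:
  C: 5
  H: 13
  N: 1

C5H13N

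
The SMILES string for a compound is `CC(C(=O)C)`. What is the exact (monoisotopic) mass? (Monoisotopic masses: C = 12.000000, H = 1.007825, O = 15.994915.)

Atom tally by fragment:
  CH3 → C:1 H:3
  CH2COCH3 → C:3 H:5 O:1
Element totals:
  C: 4
  H: 8
  O: 1
Molecular formula: C4H8O.
  M = 4(12.0) + 8(1.007825) + 15.994915
    = 48.000000 + 8.062600 + 15.994915 = 72.057515

72.0575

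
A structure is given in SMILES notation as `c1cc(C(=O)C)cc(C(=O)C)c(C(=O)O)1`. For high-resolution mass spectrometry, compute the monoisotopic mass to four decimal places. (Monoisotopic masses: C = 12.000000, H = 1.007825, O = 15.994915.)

206.0579

Atom tally by fragment:
  benzene ring core → C:6 H:6
  (− 3 ring H displaced by substituents)
  + COCH3 → C:2 H:3 O:1
  + COCH3 → C:2 H:3 O:1
  + COOH → C:1 H:1 O:2
Element totals:
  C: 11
  H: 10
  O: 4
Molecular formula: C11H10O4.
  M = 11(12.0) + 10(1.007825) + 4(15.994915)
    = 132.000000 + 10.078250 + 63.979660 = 206.057910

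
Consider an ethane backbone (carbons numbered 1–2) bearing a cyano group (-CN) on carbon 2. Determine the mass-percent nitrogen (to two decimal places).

Atom tally by fragment:
  CH3 → C:1 H:3
  CH2CN → C:2 H:2 N:1
Element totals:
  C: 3
  H: 5
  N: 1
Molecular formula: C3H5N.
Molar mass = 55.080 g/mol.
Mass from N: 1 × 14.007 = 14.007 g/mol.
%N = 14.007 / 55.080 × 100 = 25.43%.

25.43%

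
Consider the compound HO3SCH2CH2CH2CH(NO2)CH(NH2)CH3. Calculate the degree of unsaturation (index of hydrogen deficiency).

Element totals:
  C: 6
  H: 14
  N: 2
  O: 5
  S: 1
Molecular formula: C6H14N2O5S.
DoU = (2C + 2 + N − H − X) / 2 = (2·6 + 2 + 2 − 14 − 0) / 2 = 1.

1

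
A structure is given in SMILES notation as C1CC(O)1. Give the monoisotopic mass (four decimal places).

Atom tally by fragment:
  cyclopropane ring core → C:3 H:6
  (− 1 ring H displaced by substituents)
  + OH → O:1 H:1
Element totals:
  C: 3
  H: 6
  O: 1
Molecular formula: C3H6O.
  M = 3(12.0) + 6(1.007825) + 15.994915
    = 36.000000 + 6.046950 + 15.994915 = 58.041865

58.0419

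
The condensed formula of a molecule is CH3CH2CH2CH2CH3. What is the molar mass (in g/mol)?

72.15 g/mol

Atom tally by fragment:
  CH3 → C:1 H:3
  CH2 → C:1 H:2
  CH2 → C:1 H:2
  CH2 → C:1 H:2
  CH3 → C:1 H:3
Element totals:
  C: 5
  H: 12
Molecular formula: C5H12.
  M = 5(12.011) + 12(1.008)
    = 60.055 + 12.096 = 72.151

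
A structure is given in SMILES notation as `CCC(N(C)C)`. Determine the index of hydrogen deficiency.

0

Atom tally by fragment:
  CH3 → C:1 H:3
  CH2 → C:1 H:2
  CH2N(CH3)2 → C:3 H:8 N:1
Element totals:
  C: 5
  H: 13
  N: 1
Molecular formula: C5H13N.
DoU = (2C + 2 + N − H − X) / 2 = (2·5 + 2 + 1 − 13 − 0) / 2 = 0.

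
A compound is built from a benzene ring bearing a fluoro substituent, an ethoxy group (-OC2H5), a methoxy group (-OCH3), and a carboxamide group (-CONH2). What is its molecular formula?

Atom tally by fragment:
  benzene ring core → C:6 H:6
  (− 4 ring H displaced by substituents)
  + F → F:1
  + OC2H5 → C:2 H:5 O:1
  + OCH3 → C:1 H:3 O:1
  + CONH2 → C:1 H:2 O:1 N:1
Element totals:
  C: 10
  H: 12
  F: 1
  N: 1
  O: 3

C10H12FNO3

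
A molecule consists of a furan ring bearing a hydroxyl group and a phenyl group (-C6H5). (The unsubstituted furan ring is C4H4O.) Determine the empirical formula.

Atom tally by fragment:
  furan ring core → C:4 H:4 O:1
  (− 2 ring H displaced by substituents)
  + OH → O:1 H:1
  + C6H5 → C:6 H:5
Element totals:
  C: 10
  H: 8
  O: 2
Molecular formula: C10H8O2.
gcd of subscripts = 2; dividing each by 2:
  C: 10/2 = 5
  H: 8/2 = 4
  O: 2/2 = 1

C5H4O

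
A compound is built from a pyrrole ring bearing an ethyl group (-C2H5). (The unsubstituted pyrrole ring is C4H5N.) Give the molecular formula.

Atom tally by fragment:
  pyrrole ring core → C:4 H:5 N:1
  (− 1 ring H displaced by substituents)
  + C2H5 → C:2 H:5
Element totals:
  C: 6
  H: 9
  N: 1

C6H9N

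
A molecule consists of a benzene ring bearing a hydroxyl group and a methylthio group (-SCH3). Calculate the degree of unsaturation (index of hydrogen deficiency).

Atom tally by fragment:
  benzene ring core → C:6 H:6
  (− 2 ring H displaced by substituents)
  + OH → O:1 H:1
  + SCH3 → C:1 H:3 S:1
Element totals:
  C: 7
  H: 8
  O: 1
  S: 1
Molecular formula: C7H8OS.
DoU = (2C + 2 + N − H − X) / 2 = (2·7 + 2 + 0 − 8 − 0) / 2 = 4.

4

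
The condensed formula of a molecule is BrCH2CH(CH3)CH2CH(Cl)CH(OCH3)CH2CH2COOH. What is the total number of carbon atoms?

10

Atom tally by fragment:
  BrCH2 → C:1 H:2 Br:1
  CH(CH3) → C:2 H:4
  CH2 → C:1 H:2
  CH(Cl) → C:1 H:1 Cl:1
  CH(OCH3) → C:2 H:4 O:1
  CH2 → C:1 H:2
  CH2COOH → C:2 H:3 O:2
Element totals:
  C: 10
  H: 18
  Br: 1
  Cl: 1
  O: 3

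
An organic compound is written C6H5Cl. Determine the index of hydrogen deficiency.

Element totals:
  C: 6
  H: 5
  Cl: 1
Molecular formula: C6H5Cl.
DoU = (2C + 2 + N − H − X) / 2 = (2·6 + 2 + 0 − 5 − 1) / 2 = 4.

4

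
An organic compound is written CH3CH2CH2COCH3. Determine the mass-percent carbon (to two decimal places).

69.72%

Element totals:
  C: 5
  H: 10
  O: 1
Molecular formula: C5H10O.
Molar mass = 86.134 g/mol.
Mass from C: 5 × 12.011 = 60.055 g/mol.
%C = 60.055 / 86.134 × 100 = 69.72%.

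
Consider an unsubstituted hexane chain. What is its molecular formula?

Atom tally by fragment:
  CH3 → C:1 H:3
  CH2 → C:1 H:2
  CH2 → C:1 H:2
  CH2 → C:1 H:2
  CH2 → C:1 H:2
  CH3 → C:1 H:3
Element totals:
  C: 6
  H: 14

C6H14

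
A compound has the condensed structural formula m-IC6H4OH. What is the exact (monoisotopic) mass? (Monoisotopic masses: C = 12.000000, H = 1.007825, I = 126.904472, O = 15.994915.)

Atom tally by fragment:
  benzene ring core → C:6 H:6
  (− 2 ring H displaced by substituents)
  + I → I:1
  + OH → O:1 H:1
Element totals:
  C: 6
  H: 5
  I: 1
  O: 1
Molecular formula: C6H5IO.
  M = 6(12.0) + 5(1.007825) + 126.904472 + 15.994915
    = 72.000000 + 5.039125 + 126.904472 + 15.994915 = 219.938512

219.9385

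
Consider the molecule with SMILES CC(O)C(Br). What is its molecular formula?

C3H7BrO

Atom tally by fragment:
  CH3 → C:1 H:3
  CH(OH) → C:1 H:2 O:1
  CH2Br → C:1 H:2 Br:1
Element totals:
  C: 3
  H: 7
  Br: 1
  O: 1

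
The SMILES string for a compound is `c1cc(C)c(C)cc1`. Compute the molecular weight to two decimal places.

106.17 g/mol

Atom tally by fragment:
  benzene ring core → C:6 H:6
  (− 2 ring H displaced by substituents)
  + CH3 → C:1 H:3
  + CH3 → C:1 H:3
Element totals:
  C: 8
  H: 10
Molecular formula: C8H10.
  M = 8(12.011) + 10(1.008)
    = 96.088 + 10.080 = 106.168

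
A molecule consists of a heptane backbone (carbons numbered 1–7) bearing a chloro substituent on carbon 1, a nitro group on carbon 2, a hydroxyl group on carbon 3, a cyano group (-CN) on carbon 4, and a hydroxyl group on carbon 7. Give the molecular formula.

C8H13ClN2O4

Atom tally by fragment:
  ClCH2 → C:1 H:2 Cl:1
  CH(NO2) → C:1 H:1 N:1 O:2
  CH(OH) → C:1 H:2 O:1
  CH(CN) → C:2 H:1 N:1
  CH2 → C:1 H:2
  CH2 → C:1 H:2
  CH2OH → C:1 H:3 O:1
Element totals:
  C: 8
  H: 13
  Cl: 1
  N: 2
  O: 4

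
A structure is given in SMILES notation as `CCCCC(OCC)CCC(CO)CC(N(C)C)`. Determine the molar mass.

259.43 g/mol

Atom tally by fragment:
  CH3 → C:1 H:3
  CH2 → C:1 H:2
  CH2 → C:1 H:2
  CH2 → C:1 H:2
  CH(OC2H5) → C:3 H:6 O:1
  CH2 → C:1 H:2
  CH2 → C:1 H:2
  CH(CH2OH) → C:2 H:4 O:1
  CH2 → C:1 H:2
  CH2N(CH3)2 → C:3 H:8 N:1
Element totals:
  C: 15
  H: 33
  N: 1
  O: 2
Molecular formula: C15H33NO2.
  M = 15(12.011) + 33(1.008) + 14.007 + 2(15.999)
    = 180.165 + 33.264 + 14.007 + 31.998 = 259.434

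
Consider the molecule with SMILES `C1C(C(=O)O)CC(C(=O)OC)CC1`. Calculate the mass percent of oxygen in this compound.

Atom tally by fragment:
  cyclohexane ring core → C:6 H:12
  (− 2 ring H displaced by substituents)
  + COOH → C:1 H:1 O:2
  + COOCH3 → C:2 H:3 O:2
Element totals:
  C: 9
  H: 14
  O: 4
Molecular formula: C9H14O4.
Molar mass = 186.207 g/mol.
Mass from O: 4 × 15.999 = 63.996 g/mol.
%O = 63.996 / 186.207 × 100 = 34.37%.

34.37%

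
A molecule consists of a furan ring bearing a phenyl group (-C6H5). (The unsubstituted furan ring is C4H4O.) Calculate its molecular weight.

Atom tally by fragment:
  furan ring core → C:4 H:4 O:1
  (− 1 ring H displaced by substituents)
  + C6H5 → C:6 H:5
Element totals:
  C: 10
  H: 8
  O: 1
Molecular formula: C10H8O.
  M = 10(12.011) + 8(1.008) + 15.999
    = 120.110 + 8.064 + 15.999 = 144.173

144.17 g/mol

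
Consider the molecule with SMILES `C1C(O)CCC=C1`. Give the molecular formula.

C6H10O

Atom tally by fragment:
  cyclohexene ring core → C:6 H:10
  (− 1 ring H displaced by substituents)
  + OH → O:1 H:1
Element totals:
  C: 6
  H: 10
  O: 1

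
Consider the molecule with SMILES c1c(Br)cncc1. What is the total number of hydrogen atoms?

4

Atom tally by fragment:
  pyridine ring core → C:5 H:5 N:1
  (− 1 ring H displaced by substituents)
  + Br → Br:1
Element totals:
  C: 5
  H: 4
  Br: 1
  N: 1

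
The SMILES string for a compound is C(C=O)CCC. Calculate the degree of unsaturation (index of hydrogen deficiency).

Atom tally by fragment:
  OHCCH2 → C:2 H:3 O:1
  CH2 → C:1 H:2
  CH2 → C:1 H:2
  CH3 → C:1 H:3
Element totals:
  C: 5
  H: 10
  O: 1
Molecular formula: C5H10O.
DoU = (2C + 2 + N − H − X) / 2 = (2·5 + 2 + 0 − 10 − 0) / 2 = 1.

1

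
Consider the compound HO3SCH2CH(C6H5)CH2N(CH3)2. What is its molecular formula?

C11H17NO3S

Atom tally by fragment:
  HO3SCH2 → C:1 H:3 S:1 O:3
  CH(C6H5) → C:7 H:6
  CH2N(CH3)2 → C:3 H:8 N:1
Element totals:
  C: 11
  H: 17
  N: 1
  O: 3
  S: 1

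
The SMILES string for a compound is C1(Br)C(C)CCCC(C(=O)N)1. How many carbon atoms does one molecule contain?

8

Atom tally by fragment:
  cyclohexane ring core → C:6 H:12
  (− 3 ring H displaced by substituents)
  + Br → Br:1
  + CH3 → C:1 H:3
  + CONH2 → C:1 H:2 O:1 N:1
Element totals:
  C: 8
  H: 14
  Br: 1
  N: 1
  O: 1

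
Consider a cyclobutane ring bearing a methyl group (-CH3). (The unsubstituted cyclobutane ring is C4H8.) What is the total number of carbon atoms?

Atom tally by fragment:
  cyclobutane ring core → C:4 H:8
  (− 1 ring H displaced by substituents)
  + CH3 → C:1 H:3
Element totals:
  C: 5
  H: 10

5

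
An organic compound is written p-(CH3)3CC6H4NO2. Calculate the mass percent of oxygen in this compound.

17.85%

Element totals:
  C: 10
  H: 13
  N: 1
  O: 2
Molecular formula: C10H13NO2.
Molar mass = 179.219 g/mol.
Mass from O: 2 × 15.999 = 31.998 g/mol.
%O = 31.998 / 179.219 × 100 = 17.85%.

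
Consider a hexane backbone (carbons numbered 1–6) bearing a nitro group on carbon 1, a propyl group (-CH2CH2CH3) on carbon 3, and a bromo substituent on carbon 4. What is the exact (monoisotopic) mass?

Atom tally by fragment:
  O2NCH2 → C:1 H:2 N:1 O:2
  CH2 → C:1 H:2
  CH(CH2CH2CH3) → C:4 H:8
  CH(Br) → C:1 H:1 Br:1
  CH2 → C:1 H:2
  CH3 → C:1 H:3
Element totals:
  C: 9
  H: 18
  Br: 1
  N: 1
  O: 2
Molecular formula: C9H18BrNO2.
  M = 9(12.0) + 18(1.007825) + 78.918338 + 14.003074 + 2(15.994915)
    = 108.000000 + 18.140850 + 78.918338 + 14.003074 + 31.989830 = 251.052092

251.0521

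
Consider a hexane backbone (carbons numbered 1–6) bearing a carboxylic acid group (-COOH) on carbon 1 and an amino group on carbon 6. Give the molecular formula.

Atom tally by fragment:
  HOOCCH2 → C:2 H:3 O:2
  CH2 → C:1 H:2
  CH2 → C:1 H:2
  CH2 → C:1 H:2
  CH2 → C:1 H:2
  CH2NH2 → C:1 H:4 N:1
Element totals:
  C: 7
  H: 15
  N: 1
  O: 2

C7H15NO2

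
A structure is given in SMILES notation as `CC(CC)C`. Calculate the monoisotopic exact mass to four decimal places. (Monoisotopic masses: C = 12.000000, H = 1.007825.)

Atom tally by fragment:
  CH3 → C:1 H:3
  CH(C2H5) → C:3 H:6
  CH3 → C:1 H:3
Element totals:
  C: 5
  H: 12
Molecular formula: C5H12.
  M = 5(12.0) + 12(1.007825)
    = 60.000000 + 12.093900 = 72.093900

72.0939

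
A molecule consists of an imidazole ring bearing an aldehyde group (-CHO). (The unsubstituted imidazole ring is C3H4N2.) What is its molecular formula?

Atom tally by fragment:
  imidazole ring core → C:3 H:4 N:2
  (− 1 ring H displaced by substituents)
  + CHO → C:1 H:1 O:1
Element totals:
  C: 4
  H: 4
  N: 2
  O: 1

C4H4N2O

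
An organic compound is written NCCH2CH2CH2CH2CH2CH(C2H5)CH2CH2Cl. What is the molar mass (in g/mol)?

201.74 g/mol

Element totals:
  C: 11
  H: 20
  Cl: 1
  N: 1
Molecular formula: C11H20ClN.
  M = 11(12.011) + 20(1.008) + 35.45 + 14.007
    = 132.121 + 20.160 + 35.450 + 14.007 = 201.738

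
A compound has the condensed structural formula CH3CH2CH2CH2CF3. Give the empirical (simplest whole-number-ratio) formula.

C5H9F3

Atom tally by fragment:
  CH3 → C:1 H:3
  CH2 → C:1 H:2
  CH2 → C:1 H:2
  CH2CF3 → C:2 H:2 F:3
Element totals:
  C: 5
  H: 9
  F: 3
Molecular formula: C5H9F3.
gcd of subscripts (5, 3, 9) = 1, so the empirical formula equals the molecular formula.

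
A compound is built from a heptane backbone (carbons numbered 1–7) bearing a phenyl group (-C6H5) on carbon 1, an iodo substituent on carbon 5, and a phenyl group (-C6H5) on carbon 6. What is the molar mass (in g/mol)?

Atom tally by fragment:
  C6H5CH2 → C:7 H:7
  CH2 → C:1 H:2
  CH2 → C:1 H:2
  CH2 → C:1 H:2
  CH(I) → C:1 H:1 I:1
  CH(C6H5) → C:7 H:6
  CH3 → C:1 H:3
Element totals:
  C: 19
  H: 23
  I: 1
Molecular formula: C19H23I.
  M = 19(12.011) + 23(1.008) + 126.904
    = 228.209 + 23.184 + 126.904 = 378.297

378.30 g/mol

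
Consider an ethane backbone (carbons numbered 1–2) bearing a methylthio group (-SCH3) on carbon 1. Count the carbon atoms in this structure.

3

Atom tally by fragment:
  CH3SCH2 → C:2 H:5 S:1
  CH3 → C:1 H:3
Element totals:
  C: 3
  H: 8
  S: 1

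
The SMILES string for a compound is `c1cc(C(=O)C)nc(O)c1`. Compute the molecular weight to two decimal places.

137.14 g/mol

Atom tally by fragment:
  pyridine ring core → C:5 H:5 N:1
  (− 2 ring H displaced by substituents)
  + COCH3 → C:2 H:3 O:1
  + OH → O:1 H:1
Element totals:
  C: 7
  H: 7
  N: 1
  O: 2
Molecular formula: C7H7NO2.
  M = 7(12.011) + 7(1.008) + 14.007 + 2(15.999)
    = 84.077 + 7.056 + 14.007 + 31.998 = 137.138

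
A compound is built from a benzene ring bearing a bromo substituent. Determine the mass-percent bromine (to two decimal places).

Atom tally by fragment:
  benzene ring core → C:6 H:6
  (− 1 ring H displaced by substituents)
  + Br → Br:1
Element totals:
  C: 6
  H: 5
  Br: 1
Molecular formula: C6H5Br.
Molar mass = 157.010 g/mol.
Mass from Br: 1 × 79.904 = 79.904 g/mol.
%Br = 79.904 / 157.010 × 100 = 50.89%.

50.89%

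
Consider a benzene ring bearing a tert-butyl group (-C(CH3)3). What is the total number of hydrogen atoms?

Atom tally by fragment:
  benzene ring core → C:6 H:6
  (− 1 ring H displaced by substituents)
  + C(CH3)3 → C:4 H:9
Element totals:
  C: 10
  H: 14

14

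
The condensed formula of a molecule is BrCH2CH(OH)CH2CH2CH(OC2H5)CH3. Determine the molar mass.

225.13 g/mol

Atom tally by fragment:
  BrCH2 → C:1 H:2 Br:1
  CH(OH) → C:1 H:2 O:1
  CH2 → C:1 H:2
  CH2 → C:1 H:2
  CH(OC2H5) → C:3 H:6 O:1
  CH3 → C:1 H:3
Element totals:
  C: 8
  H: 17
  Br: 1
  O: 2
Molecular formula: C8H17BrO2.
  M = 8(12.011) + 17(1.008) + 79.904 + 2(15.999)
    = 96.088 + 17.136 + 79.904 + 31.998 = 225.126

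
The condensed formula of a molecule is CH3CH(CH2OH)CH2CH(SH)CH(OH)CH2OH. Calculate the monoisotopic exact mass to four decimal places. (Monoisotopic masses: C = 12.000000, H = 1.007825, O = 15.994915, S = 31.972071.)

180.0820

Element totals:
  C: 7
  H: 16
  O: 3
  S: 1
Molecular formula: C7H16O3S.
  M = 7(12.0) + 16(1.007825) + 3(15.994915) + 31.972071
    = 84.000000 + 16.125200 + 47.984745 + 31.972071 = 180.082016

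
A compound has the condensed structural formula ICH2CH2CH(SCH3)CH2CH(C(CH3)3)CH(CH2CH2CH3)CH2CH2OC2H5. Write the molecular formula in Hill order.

Element totals:
  C: 18
  H: 37
  I: 1
  O: 1
  S: 1

C18H37IOS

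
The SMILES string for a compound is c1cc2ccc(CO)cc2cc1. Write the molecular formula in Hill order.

C11H10O

Atom tally by fragment:
  naphthalene ring system core → C:10 H:8
  (− 1 ring H displaced by substituents)
  + CH2OH → C:1 H:3 O:1
Element totals:
  C: 11
  H: 10
  O: 1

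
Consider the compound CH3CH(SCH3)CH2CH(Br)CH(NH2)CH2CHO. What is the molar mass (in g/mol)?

254.19 g/mol

Atom tally by fragment:
  CH3 → C:1 H:3
  CH(SCH3) → C:2 H:4 S:1
  CH2 → C:1 H:2
  CH(Br) → C:1 H:1 Br:1
  CH(NH2) → C:1 H:3 N:1
  CH2CHO → C:2 H:3 O:1
Element totals:
  C: 8
  H: 16
  Br: 1
  N: 1
  O: 1
  S: 1
Molecular formula: C8H16BrNOS.
  M = 8(12.011) + 16(1.008) + 79.904 + 14.007 + 15.999 + 32.06
    = 96.088 + 16.128 + 79.904 + 14.007 + 15.999 + 32.060 = 254.186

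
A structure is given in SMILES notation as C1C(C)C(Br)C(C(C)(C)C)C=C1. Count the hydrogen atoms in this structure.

Atom tally by fragment:
  cyclohexene ring core → C:6 H:10
  (− 3 ring H displaced by substituents)
  + CH3 → C:1 H:3
  + Br → Br:1
  + C(CH3)3 → C:4 H:9
Element totals:
  C: 11
  H: 19
  Br: 1

19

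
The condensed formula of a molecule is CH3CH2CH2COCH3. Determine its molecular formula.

Atom tally by fragment:
  CH3 → C:1 H:3
  CH2 → C:1 H:2
  CH2COCH3 → C:3 H:5 O:1
Element totals:
  C: 5
  H: 10
  O: 1

C5H10O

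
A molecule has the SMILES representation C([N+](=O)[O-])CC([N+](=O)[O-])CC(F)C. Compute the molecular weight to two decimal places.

194.16 g/mol

Atom tally by fragment:
  O2NCH2 → C:1 H:2 N:1 O:2
  CH2 → C:1 H:2
  CH(NO2) → C:1 H:1 N:1 O:2
  CH2 → C:1 H:2
  CH(F) → C:1 H:1 F:1
  CH3 → C:1 H:3
Element totals:
  C: 6
  H: 11
  F: 1
  N: 2
  O: 4
Molecular formula: C6H11FN2O4.
  M = 6(12.011) + 11(1.008) + 18.998 + 2(14.007) + 4(15.999)
    = 72.066 + 11.088 + 18.998 + 28.014 + 63.996 = 194.162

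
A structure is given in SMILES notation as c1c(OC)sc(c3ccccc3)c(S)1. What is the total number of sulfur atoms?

Atom tally by fragment:
  thiophene ring core → C:4 H:4 S:1
  (− 3 ring H displaced by substituents)
  + OCH3 → C:1 H:3 O:1
  + C6H5 → C:6 H:5
  + SH → S:1 H:1
Element totals:
  C: 11
  H: 10
  O: 1
  S: 2

2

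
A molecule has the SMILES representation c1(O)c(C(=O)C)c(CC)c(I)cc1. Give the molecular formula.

C10H11IO2

Atom tally by fragment:
  benzene ring core → C:6 H:6
  (− 4 ring H displaced by substituents)
  + OH → O:1 H:1
  + COCH3 → C:2 H:3 O:1
  + C2H5 → C:2 H:5
  + I → I:1
Element totals:
  C: 10
  H: 11
  I: 1
  O: 2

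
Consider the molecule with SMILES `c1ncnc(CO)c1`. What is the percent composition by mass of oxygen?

Atom tally by fragment:
  pyrimidine ring core → C:4 H:4 N:2
  (− 1 ring H displaced by substituents)
  + CH2OH → C:1 H:3 O:1
Element totals:
  C: 5
  H: 6
  N: 2
  O: 1
Molecular formula: C5H6N2O.
Molar mass = 110.116 g/mol.
Mass from O: 1 × 15.999 = 15.999 g/mol.
%O = 15.999 / 110.116 × 100 = 14.53%.

14.53%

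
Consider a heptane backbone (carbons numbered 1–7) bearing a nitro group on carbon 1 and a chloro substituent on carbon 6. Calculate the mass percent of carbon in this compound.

Atom tally by fragment:
  O2NCH2 → C:1 H:2 N:1 O:2
  CH2 → C:1 H:2
  CH2 → C:1 H:2
  CH2 → C:1 H:2
  CH2 → C:1 H:2
  CH(Cl) → C:1 H:1 Cl:1
  CH3 → C:1 H:3
Element totals:
  C: 7
  H: 14
  Cl: 1
  N: 1
  O: 2
Molecular formula: C7H14ClNO2.
Molar mass = 179.644 g/mol.
Mass from C: 7 × 12.011 = 84.077 g/mol.
%C = 84.077 / 179.644 × 100 = 46.80%.

46.80%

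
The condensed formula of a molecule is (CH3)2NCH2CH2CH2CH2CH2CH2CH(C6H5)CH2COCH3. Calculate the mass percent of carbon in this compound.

Element totals:
  C: 18
  H: 29
  N: 1
  O: 1
Molecular formula: C18H29NO.
Molar mass = 275.436 g/mol.
Mass from C: 18 × 12.011 = 216.198 g/mol.
%C = 216.198 / 275.436 × 100 = 78.49%.

78.49%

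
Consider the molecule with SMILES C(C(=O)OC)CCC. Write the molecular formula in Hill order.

Atom tally by fragment:
  CH3OOCCH2 → C:3 H:5 O:2
  CH2 → C:1 H:2
  CH2 → C:1 H:2
  CH3 → C:1 H:3
Element totals:
  C: 6
  H: 12
  O: 2

C6H12O2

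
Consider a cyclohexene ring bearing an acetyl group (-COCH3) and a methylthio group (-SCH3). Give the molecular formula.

C9H14OS

Atom tally by fragment:
  cyclohexene ring core → C:6 H:10
  (− 2 ring H displaced by substituents)
  + COCH3 → C:2 H:3 O:1
  + SCH3 → C:1 H:3 S:1
Element totals:
  C: 9
  H: 14
  O: 1
  S: 1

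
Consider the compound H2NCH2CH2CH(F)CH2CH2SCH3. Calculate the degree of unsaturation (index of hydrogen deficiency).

Atom tally by fragment:
  H2NCH2 → C:1 H:4 N:1
  CH2 → C:1 H:2
  CH(F) → C:1 H:1 F:1
  CH2 → C:1 H:2
  CH2SCH3 → C:2 H:5 S:1
Element totals:
  C: 6
  H: 14
  F: 1
  N: 1
  S: 1
Molecular formula: C6H14FNS.
DoU = (2C + 2 + N − H − X) / 2 = (2·6 + 2 + 1 − 14 − 1) / 2 = 0.

0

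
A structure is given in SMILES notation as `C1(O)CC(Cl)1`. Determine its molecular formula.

Atom tally by fragment:
  cyclopropane ring core → C:3 H:6
  (− 2 ring H displaced by substituents)
  + OH → O:1 H:1
  + Cl → Cl:1
Element totals:
  C: 3
  H: 5
  Cl: 1
  O: 1

C3H5ClO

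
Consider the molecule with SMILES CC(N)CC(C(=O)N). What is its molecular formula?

C5H12N2O

Atom tally by fragment:
  CH3 → C:1 H:3
  CH(NH2) → C:1 H:3 N:1
  CH2 → C:1 H:2
  CH2CONH2 → C:2 H:4 O:1 N:1
Element totals:
  C: 5
  H: 12
  N: 2
  O: 1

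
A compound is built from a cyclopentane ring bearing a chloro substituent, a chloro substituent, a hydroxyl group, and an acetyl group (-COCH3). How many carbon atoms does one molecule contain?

Atom tally by fragment:
  cyclopentane ring core → C:5 H:10
  (− 4 ring H displaced by substituents)
  + Cl → Cl:1
  + Cl → Cl:1
  + OH → O:1 H:1
  + COCH3 → C:2 H:3 O:1
Element totals:
  C: 7
  H: 10
  Cl: 2
  O: 2

7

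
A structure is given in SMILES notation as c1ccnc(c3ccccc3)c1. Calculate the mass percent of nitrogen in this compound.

9.03%

Atom tally by fragment:
  pyridine ring core → C:5 H:5 N:1
  (− 1 ring H displaced by substituents)
  + C6H5 → C:6 H:5
Element totals:
  C: 11
  H: 9
  N: 1
Molecular formula: C11H9N.
Molar mass = 155.200 g/mol.
Mass from N: 1 × 14.007 = 14.007 g/mol.
%N = 14.007 / 155.200 × 100 = 9.03%.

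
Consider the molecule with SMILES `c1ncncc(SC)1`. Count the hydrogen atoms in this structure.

Atom tally by fragment:
  pyrimidine ring core → C:4 H:4 N:2
  (− 1 ring H displaced by substituents)
  + SCH3 → C:1 H:3 S:1
Element totals:
  C: 5
  H: 6
  N: 2
  S: 1

6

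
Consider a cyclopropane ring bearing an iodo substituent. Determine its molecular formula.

Atom tally by fragment:
  cyclopropane ring core → C:3 H:6
  (− 1 ring H displaced by substituents)
  + I → I:1
Element totals:
  C: 3
  H: 5
  I: 1

C3H5I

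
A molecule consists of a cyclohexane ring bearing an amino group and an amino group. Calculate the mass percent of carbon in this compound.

Atom tally by fragment:
  cyclohexane ring core → C:6 H:12
  (− 2 ring H displaced by substituents)
  + NH2 → N:1 H:2
  + NH2 → N:1 H:2
Element totals:
  C: 6
  H: 14
  N: 2
Molecular formula: C6H14N2.
Molar mass = 114.192 g/mol.
Mass from C: 6 × 12.011 = 72.066 g/mol.
%C = 72.066 / 114.192 × 100 = 63.11%.

63.11%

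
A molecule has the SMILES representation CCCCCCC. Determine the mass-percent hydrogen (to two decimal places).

Atom tally by fragment:
  CH3 → C:1 H:3
  CH2 → C:1 H:2
  CH2 → C:1 H:2
  CH2 → C:1 H:2
  CH2 → C:1 H:2
  CH2 → C:1 H:2
  CH3 → C:1 H:3
Element totals:
  C: 7
  H: 16
Molecular formula: C7H16.
Molar mass = 100.205 g/mol.
Mass from H: 16 × 1.008 = 16.128 g/mol.
%H = 16.128 / 100.205 × 100 = 16.10%.

16.10%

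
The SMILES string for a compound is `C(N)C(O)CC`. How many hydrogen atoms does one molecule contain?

11

Atom tally by fragment:
  H2NCH2 → C:1 H:4 N:1
  CH(OH) → C:1 H:2 O:1
  CH2 → C:1 H:2
  CH3 → C:1 H:3
Element totals:
  C: 4
  H: 11
  N: 1
  O: 1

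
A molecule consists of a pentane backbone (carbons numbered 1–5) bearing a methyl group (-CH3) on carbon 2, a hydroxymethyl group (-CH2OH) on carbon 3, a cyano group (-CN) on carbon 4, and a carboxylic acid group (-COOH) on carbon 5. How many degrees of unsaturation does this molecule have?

Atom tally by fragment:
  CH3 → C:1 H:3
  CH(CH3) → C:2 H:4
  CH(CH2OH) → C:2 H:4 O:1
  CH(CN) → C:2 H:1 N:1
  CH2COOH → C:2 H:3 O:2
Element totals:
  C: 9
  H: 15
  N: 1
  O: 3
Molecular formula: C9H15NO3.
DoU = (2C + 2 + N − H − X) / 2 = (2·9 + 2 + 1 − 15 − 0) / 2 = 3.

3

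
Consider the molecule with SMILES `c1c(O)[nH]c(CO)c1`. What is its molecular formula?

C5H7NO2

Atom tally by fragment:
  pyrrole ring core → C:4 H:5 N:1
  (− 2 ring H displaced by substituents)
  + OH → O:1 H:1
  + CH2OH → C:1 H:3 O:1
Element totals:
  C: 5
  H: 7
  N: 1
  O: 2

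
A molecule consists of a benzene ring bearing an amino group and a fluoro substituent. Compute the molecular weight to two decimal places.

111.12 g/mol

Atom tally by fragment:
  benzene ring core → C:6 H:6
  (− 2 ring H displaced by substituents)
  + NH2 → N:1 H:2
  + F → F:1
Element totals:
  C: 6
  H: 6
  F: 1
  N: 1
Molecular formula: C6H6FN.
  M = 6(12.011) + 6(1.008) + 18.998 + 14.007
    = 72.066 + 6.048 + 18.998 + 14.007 = 111.119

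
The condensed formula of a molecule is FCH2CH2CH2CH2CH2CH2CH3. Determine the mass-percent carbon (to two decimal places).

Atom tally by fragment:
  FCH2 → C:1 H:2 F:1
  CH2 → C:1 H:2
  CH2 → C:1 H:2
  CH2 → C:1 H:2
  CH2 → C:1 H:2
  CH2 → C:1 H:2
  CH3 → C:1 H:3
Element totals:
  C: 7
  H: 15
  F: 1
Molecular formula: C7H15F.
Molar mass = 118.195 g/mol.
Mass from C: 7 × 12.011 = 84.077 g/mol.
%C = 84.077 / 118.195 × 100 = 71.13%.

71.13%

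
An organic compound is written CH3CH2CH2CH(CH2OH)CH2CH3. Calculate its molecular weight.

Element totals:
  C: 7
  H: 16
  O: 1
Molecular formula: C7H16O.
  M = 7(12.011) + 16(1.008) + 15.999
    = 84.077 + 16.128 + 15.999 = 116.204

116.20 g/mol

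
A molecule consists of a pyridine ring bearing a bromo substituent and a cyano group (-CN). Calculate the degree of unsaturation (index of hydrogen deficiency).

Atom tally by fragment:
  pyridine ring core → C:5 H:5 N:1
  (− 2 ring H displaced by substituents)
  + Br → Br:1
  + CN → C:1 N:1
Element totals:
  C: 6
  H: 3
  Br: 1
  N: 2
Molecular formula: C6H3BrN2.
DoU = (2C + 2 + N − H − X) / 2 = (2·6 + 2 + 2 − 3 − 1) / 2 = 6.

6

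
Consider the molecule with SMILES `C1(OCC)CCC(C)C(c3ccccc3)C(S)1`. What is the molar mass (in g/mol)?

Atom tally by fragment:
  cyclohexane ring core → C:6 H:12
  (− 4 ring H displaced by substituents)
  + OC2H5 → C:2 H:5 O:1
  + CH3 → C:1 H:3
  + C6H5 → C:6 H:5
  + SH → S:1 H:1
Element totals:
  C: 15
  H: 22
  O: 1
  S: 1
Molecular formula: C15H22OS.
  M = 15(12.011) + 22(1.008) + 15.999 + 32.06
    = 180.165 + 22.176 + 15.999 + 32.060 = 250.400

250.40 g/mol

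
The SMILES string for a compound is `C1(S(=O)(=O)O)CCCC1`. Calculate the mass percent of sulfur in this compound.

Atom tally by fragment:
  cyclopentane ring core → C:5 H:10
  (− 1 ring H displaced by substituents)
  + SO3H → S:1 O:3 H:1
Element totals:
  C: 5
  H: 10
  O: 3
  S: 1
Molecular formula: C5H10O3S.
Molar mass = 150.192 g/mol.
Mass from S: 1 × 32.06 = 32.060 g/mol.
%S = 32.060 / 150.192 × 100 = 21.35%.

21.35%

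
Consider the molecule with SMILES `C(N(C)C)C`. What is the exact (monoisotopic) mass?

73.0891

Atom tally by fragment:
  (CH3)2NCH2 → C:3 H:8 N:1
  CH3 → C:1 H:3
Element totals:
  C: 4
  H: 11
  N: 1
Molecular formula: C4H11N.
  M = 4(12.0) + 11(1.007825) + 14.003074
    = 48.000000 + 11.086075 + 14.003074 = 73.089149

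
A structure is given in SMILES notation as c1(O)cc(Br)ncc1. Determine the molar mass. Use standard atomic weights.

Atom tally by fragment:
  pyridine ring core → C:5 H:5 N:1
  (− 2 ring H displaced by substituents)
  + OH → O:1 H:1
  + Br → Br:1
Element totals:
  C: 5
  H: 4
  Br: 1
  N: 1
  O: 1
Molecular formula: C5H4BrNO.
  M = 5(12.011) + 4(1.008) + 79.904 + 14.007 + 15.999
    = 60.055 + 4.032 + 79.904 + 14.007 + 15.999 = 173.997

174.00 g/mol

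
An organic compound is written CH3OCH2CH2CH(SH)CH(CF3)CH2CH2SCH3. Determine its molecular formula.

C9H17F3OS2

Atom tally by fragment:
  CH3OCH2 → C:2 H:5 O:1
  CH2 → C:1 H:2
  CH(SH) → C:1 H:2 S:1
  CH(CF3) → C:2 H:1 F:3
  CH2 → C:1 H:2
  CH2SCH3 → C:2 H:5 S:1
Element totals:
  C: 9
  H: 17
  F: 3
  O: 1
  S: 2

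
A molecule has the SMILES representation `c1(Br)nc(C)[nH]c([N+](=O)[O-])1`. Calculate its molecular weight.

206.00 g/mol

Atom tally by fragment:
  imidazole ring core → C:3 H:4 N:2
  (− 3 ring H displaced by substituents)
  + Br → Br:1
  + CH3 → C:1 H:3
  + NO2 → N:1 O:2
Element totals:
  C: 4
  H: 4
  Br: 1
  N: 3
  O: 2
Molecular formula: C4H4BrN3O2.
  M = 4(12.011) + 4(1.008) + 79.904 + 3(14.007) + 2(15.999)
    = 48.044 + 4.032 + 79.904 + 42.021 + 31.998 = 205.999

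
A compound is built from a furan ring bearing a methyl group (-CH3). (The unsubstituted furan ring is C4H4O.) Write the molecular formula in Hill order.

C5H6O

Atom tally by fragment:
  furan ring core → C:4 H:4 O:1
  (− 1 ring H displaced by substituents)
  + CH3 → C:1 H:3
Element totals:
  C: 5
  H: 6
  O: 1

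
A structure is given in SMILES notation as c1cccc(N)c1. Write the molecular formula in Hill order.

C6H7N

Atom tally by fragment:
  benzene ring core → C:6 H:6
  (− 1 ring H displaced by substituents)
  + NH2 → N:1 H:2
Element totals:
  C: 6
  H: 7
  N: 1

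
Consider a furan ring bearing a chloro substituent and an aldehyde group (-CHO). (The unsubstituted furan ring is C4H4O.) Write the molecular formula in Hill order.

Atom tally by fragment:
  furan ring core → C:4 H:4 O:1
  (− 2 ring H displaced by substituents)
  + Cl → Cl:1
  + CHO → C:1 H:1 O:1
Element totals:
  C: 5
  H: 3
  Cl: 1
  O: 2

C5H3ClO2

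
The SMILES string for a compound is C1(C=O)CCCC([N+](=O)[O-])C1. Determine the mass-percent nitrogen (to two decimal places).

Atom tally by fragment:
  cyclohexane ring core → C:6 H:12
  (− 2 ring H displaced by substituents)
  + CHO → C:1 H:1 O:1
  + NO2 → N:1 O:2
Element totals:
  C: 7
  H: 11
  N: 1
  O: 3
Molecular formula: C7H11NO3.
Molar mass = 157.169 g/mol.
Mass from N: 1 × 14.007 = 14.007 g/mol.
%N = 14.007 / 157.169 × 100 = 8.91%.

8.91%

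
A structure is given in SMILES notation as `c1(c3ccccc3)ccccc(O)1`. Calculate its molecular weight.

170.21 g/mol

Atom tally by fragment:
  benzene ring core → C:6 H:6
  (− 2 ring H displaced by substituents)
  + C6H5 → C:6 H:5
  + OH → O:1 H:1
Element totals:
  C: 12
  H: 10
  O: 1
Molecular formula: C12H10O.
  M = 12(12.011) + 10(1.008) + 15.999
    = 144.132 + 10.080 + 15.999 = 170.211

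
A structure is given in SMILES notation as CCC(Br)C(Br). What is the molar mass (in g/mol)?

215.92 g/mol

Atom tally by fragment:
  CH3 → C:1 H:3
  CH2 → C:1 H:2
  CH(Br) → C:1 H:1 Br:1
  CH2Br → C:1 H:2 Br:1
Element totals:
  C: 4
  H: 8
  Br: 2
Molecular formula: C4H8Br2.
  M = 4(12.011) + 8(1.008) + 2(79.904)
    = 48.044 + 8.064 + 159.808 = 215.916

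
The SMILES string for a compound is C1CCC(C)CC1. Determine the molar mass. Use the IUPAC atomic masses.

Atom tally by fragment:
  cyclohexane ring core → C:6 H:12
  (− 1 ring H displaced by substituents)
  + CH3 → C:1 H:3
Element totals:
  C: 7
  H: 14
Molecular formula: C7H14.
  M = 7(12.011) + 14(1.008)
    = 84.077 + 14.112 = 98.189

98.19 g/mol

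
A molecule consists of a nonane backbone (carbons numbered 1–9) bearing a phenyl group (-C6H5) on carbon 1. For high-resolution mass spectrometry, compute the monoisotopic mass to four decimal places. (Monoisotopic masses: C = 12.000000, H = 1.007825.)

204.1878

Atom tally by fragment:
  C6H5CH2 → C:7 H:7
  CH2 → C:1 H:2
  CH2 → C:1 H:2
  CH2 → C:1 H:2
  CH2 → C:1 H:2
  CH2 → C:1 H:2
  CH2 → C:1 H:2
  CH2 → C:1 H:2
  CH3 → C:1 H:3
Element totals:
  C: 15
  H: 24
Molecular formula: C15H24.
  M = 15(12.0) + 24(1.007825)
    = 180.000000 + 24.187800 = 204.187800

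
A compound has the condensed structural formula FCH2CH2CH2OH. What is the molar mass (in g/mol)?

78.09 g/mol

Atom tally by fragment:
  FCH2 → C:1 H:2 F:1
  CH2CH2OH → C:2 H:5 O:1
Element totals:
  C: 3
  H: 7
  F: 1
  O: 1
Molecular formula: C3H7FO.
  M = 3(12.011) + 7(1.008) + 18.998 + 15.999
    = 36.033 + 7.056 + 18.998 + 15.999 = 78.086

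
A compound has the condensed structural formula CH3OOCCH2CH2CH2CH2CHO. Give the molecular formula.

Atom tally by fragment:
  CH3OOCCH2 → C:3 H:5 O:2
  CH2 → C:1 H:2
  CH2 → C:1 H:2
  CH2CHO → C:2 H:3 O:1
Element totals:
  C: 7
  H: 12
  O: 3

C7H12O3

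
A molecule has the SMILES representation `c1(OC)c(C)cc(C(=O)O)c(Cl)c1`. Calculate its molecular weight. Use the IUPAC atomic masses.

Atom tally by fragment:
  benzene ring core → C:6 H:6
  (− 4 ring H displaced by substituents)
  + OCH3 → C:1 H:3 O:1
  + CH3 → C:1 H:3
  + COOH → C:1 H:1 O:2
  + Cl → Cl:1
Element totals:
  C: 9
  H: 9
  Cl: 1
  O: 3
Molecular formula: C9H9ClO3.
  M = 9(12.011) + 9(1.008) + 35.45 + 3(15.999)
    = 108.099 + 9.072 + 35.450 + 47.997 = 200.618

200.62 g/mol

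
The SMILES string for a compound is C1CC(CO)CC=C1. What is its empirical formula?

C7H12O

Atom tally by fragment:
  cyclohexene ring core → C:6 H:10
  (− 1 ring H displaced by substituents)
  + CH2OH → C:1 H:3 O:1
Element totals:
  C: 7
  H: 12
  O: 1
Molecular formula: C7H12O.
gcd of subscripts (7, 12, 1) = 1, so the empirical formula equals the molecular formula.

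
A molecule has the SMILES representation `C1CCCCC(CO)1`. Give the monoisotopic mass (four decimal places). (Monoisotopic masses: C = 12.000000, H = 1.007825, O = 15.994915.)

Atom tally by fragment:
  cyclohexane ring core → C:6 H:12
  (− 1 ring H displaced by substituents)
  + CH2OH → C:1 H:3 O:1
Element totals:
  C: 7
  H: 14
  O: 1
Molecular formula: C7H14O.
  M = 7(12.0) + 14(1.007825) + 15.994915
    = 84.000000 + 14.109550 + 15.994915 = 114.104465

114.1045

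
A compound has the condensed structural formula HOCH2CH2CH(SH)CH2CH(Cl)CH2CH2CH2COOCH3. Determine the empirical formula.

C10H19ClO3S

Element totals:
  C: 10
  H: 19
  Cl: 1
  O: 3
  S: 1
Molecular formula: C10H19ClO3S.
gcd of subscripts (10, 1, 19, 3, 1) = 1, so the empirical formula equals the molecular formula.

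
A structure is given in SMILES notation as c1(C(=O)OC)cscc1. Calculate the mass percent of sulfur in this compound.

22.55%

Atom tally by fragment:
  thiophene ring core → C:4 H:4 S:1
  (− 1 ring H displaced by substituents)
  + COOCH3 → C:2 H:3 O:2
Element totals:
  C: 6
  H: 6
  O: 2
  S: 1
Molecular formula: C6H6O2S.
Molar mass = 142.172 g/mol.
Mass from S: 1 × 32.06 = 32.060 g/mol.
%S = 32.060 / 142.172 × 100 = 22.55%.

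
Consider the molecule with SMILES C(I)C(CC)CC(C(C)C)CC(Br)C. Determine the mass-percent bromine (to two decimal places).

Atom tally by fragment:
  ICH2 → C:1 H:2 I:1
  CH(C2H5) → C:3 H:6
  CH2 → C:1 H:2
  CH(CH(CH3)2) → C:4 H:8
  CH2 → C:1 H:2
  CH(Br) → C:1 H:1 Br:1
  CH3 → C:1 H:3
Element totals:
  C: 12
  H: 24
  Br: 1
  I: 1
Molecular formula: C12H24BrI.
Molar mass = 375.132 g/mol.
Mass from Br: 1 × 79.904 = 79.904 g/mol.
%Br = 79.904 / 375.132 × 100 = 21.30%.

21.30%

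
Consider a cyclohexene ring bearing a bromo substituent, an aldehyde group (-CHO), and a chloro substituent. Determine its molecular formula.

C7H8BrClO

Atom tally by fragment:
  cyclohexene ring core → C:6 H:10
  (− 3 ring H displaced by substituents)
  + Br → Br:1
  + CHO → C:1 H:1 O:1
  + Cl → Cl:1
Element totals:
  C: 7
  H: 8
  Br: 1
  Cl: 1
  O: 1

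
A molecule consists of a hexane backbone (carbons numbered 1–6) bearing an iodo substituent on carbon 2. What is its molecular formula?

C6H13I

Atom tally by fragment:
  CH3 → C:1 H:3
  CH(I) → C:1 H:1 I:1
  CH2 → C:1 H:2
  CH2 → C:1 H:2
  CH2 → C:1 H:2
  CH3 → C:1 H:3
Element totals:
  C: 6
  H: 13
  I: 1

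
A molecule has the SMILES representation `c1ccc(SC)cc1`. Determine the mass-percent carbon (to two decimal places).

67.69%

Atom tally by fragment:
  benzene ring core → C:6 H:6
  (− 1 ring H displaced by substituents)
  + SCH3 → C:1 H:3 S:1
Element totals:
  C: 7
  H: 8
  S: 1
Molecular formula: C7H8S.
Molar mass = 124.201 g/mol.
Mass from C: 7 × 12.011 = 84.077 g/mol.
%C = 84.077 / 124.201 × 100 = 67.69%.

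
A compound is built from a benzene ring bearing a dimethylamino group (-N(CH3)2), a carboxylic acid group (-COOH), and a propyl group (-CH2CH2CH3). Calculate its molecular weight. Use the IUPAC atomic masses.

207.27 g/mol

Atom tally by fragment:
  benzene ring core → C:6 H:6
  (− 3 ring H displaced by substituents)
  + N(CH3)2 → N:1 C:2 H:6
  + COOH → C:1 H:1 O:2
  + CH2CH2CH3 → C:3 H:7
Element totals:
  C: 12
  H: 17
  N: 1
  O: 2
Molecular formula: C12H17NO2.
  M = 12(12.011) + 17(1.008) + 14.007 + 2(15.999)
    = 144.132 + 17.136 + 14.007 + 31.998 = 207.273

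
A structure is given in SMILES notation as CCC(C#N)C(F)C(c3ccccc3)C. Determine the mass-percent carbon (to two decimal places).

76.06%

Atom tally by fragment:
  CH3 → C:1 H:3
  CH2 → C:1 H:2
  CH(CN) → C:2 H:1 N:1
  CH(F) → C:1 H:1 F:1
  CH(C6H5) → C:7 H:6
  CH3 → C:1 H:3
Element totals:
  C: 13
  H: 16
  F: 1
  N: 1
Molecular formula: C13H16FN.
Molar mass = 205.276 g/mol.
Mass from C: 13 × 12.011 = 156.143 g/mol.
%C = 156.143 / 205.276 × 100 = 76.06%.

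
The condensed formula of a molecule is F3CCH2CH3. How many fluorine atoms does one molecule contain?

3

Atom tally by fragment:
  F3CCH2 → C:2 H:2 F:3
  CH3 → C:1 H:3
Element totals:
  C: 3
  H: 5
  F: 3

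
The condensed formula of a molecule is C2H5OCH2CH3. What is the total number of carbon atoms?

4

Element totals:
  C: 4
  H: 10
  O: 1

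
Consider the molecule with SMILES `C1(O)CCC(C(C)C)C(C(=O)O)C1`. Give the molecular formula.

C10H18O3

Atom tally by fragment:
  cyclohexane ring core → C:6 H:12
  (− 3 ring H displaced by substituents)
  + OH → O:1 H:1
  + CH(CH3)2 → C:3 H:7
  + COOH → C:1 H:1 O:2
Element totals:
  C: 10
  H: 18
  O: 3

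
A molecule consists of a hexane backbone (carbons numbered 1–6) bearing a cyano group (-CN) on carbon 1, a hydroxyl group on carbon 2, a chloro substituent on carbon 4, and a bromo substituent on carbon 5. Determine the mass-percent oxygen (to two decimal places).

6.65%

Atom tally by fragment:
  NCCH2 → C:2 H:2 N:1
  CH(OH) → C:1 H:2 O:1
  CH2 → C:1 H:2
  CH(Cl) → C:1 H:1 Cl:1
  CH(Br) → C:1 H:1 Br:1
  CH3 → C:1 H:3
Element totals:
  C: 7
  H: 11
  Br: 1
  Cl: 1
  N: 1
  O: 1
Molecular formula: C7H11BrClNO.
Molar mass = 240.525 g/mol.
Mass from O: 1 × 15.999 = 15.999 g/mol.
%O = 15.999 / 240.525 × 100 = 6.65%.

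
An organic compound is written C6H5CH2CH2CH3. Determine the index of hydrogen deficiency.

4

Atom tally by fragment:
  C6H5CH2 → C:7 H:7
  CH2 → C:1 H:2
  CH3 → C:1 H:3
Element totals:
  C: 9
  H: 12
Molecular formula: C9H12.
DoU = (2C + 2 + N − H − X) / 2 = (2·9 + 2 + 0 − 12 − 0) / 2 = 4.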